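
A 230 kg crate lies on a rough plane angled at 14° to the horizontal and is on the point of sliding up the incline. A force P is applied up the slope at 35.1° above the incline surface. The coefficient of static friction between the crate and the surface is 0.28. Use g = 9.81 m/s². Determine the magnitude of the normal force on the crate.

On the verge of sliding up the incline, friction equals μN and acts down the slope.
Perpendicular: N + P sin 35.1° = W cos 14° = 2189 N.
Along incline: P cos 35.1° = W sin 14° + μN  with W sin 14° = 545.8 N.
Solving the pair for P and N: P = 1184 N, N = 1509 N (and f = μN = 422.4 N).

N ≈ 1510 N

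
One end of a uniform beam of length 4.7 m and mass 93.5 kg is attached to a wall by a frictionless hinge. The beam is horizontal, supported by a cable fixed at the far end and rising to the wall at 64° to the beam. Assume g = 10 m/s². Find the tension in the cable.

T ≈ 520 N

Take torques about the hinge: T sin 64° · 4.7 = 93.5×10×2.35 = 2197.2 N·m.
So T = 2197.2 / (0.8988 × 4.7) = 520.14 N.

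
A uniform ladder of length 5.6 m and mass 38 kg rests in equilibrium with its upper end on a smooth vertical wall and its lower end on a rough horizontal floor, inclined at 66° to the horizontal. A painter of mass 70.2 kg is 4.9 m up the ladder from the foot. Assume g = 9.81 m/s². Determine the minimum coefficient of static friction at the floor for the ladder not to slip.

ΣF_y = 0: N_floor = 38×9.81 + 70.2×9.81 = 1061.4 N.
Torques about the foot: N_wall · 5.6 sin 66° = 38×9.81×2.8 cos 66° + 70.2×9.81×4.9 cos 66° → N_wall = 351.27 N.
ΣF_x = 0: f_floor = N_wall = 351.27 N.
μ_min = f_floor / N_floor = 351.27 / 1061.4 = 0.3309.

μ_min ≈ 0.331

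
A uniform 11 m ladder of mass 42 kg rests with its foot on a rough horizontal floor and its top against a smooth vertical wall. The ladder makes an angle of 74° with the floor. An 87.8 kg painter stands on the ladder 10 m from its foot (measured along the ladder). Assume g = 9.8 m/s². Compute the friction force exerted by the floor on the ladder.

Torques about the foot: N_wall · 11 sin 74° = 42×9.8×5.5 cos 74° + 87.8×9.8×10 cos 74° → N_wall = 283.31 N.
ΣF_x = 0: f_floor = N_wall = 283.31 N.

f ≈ 283 N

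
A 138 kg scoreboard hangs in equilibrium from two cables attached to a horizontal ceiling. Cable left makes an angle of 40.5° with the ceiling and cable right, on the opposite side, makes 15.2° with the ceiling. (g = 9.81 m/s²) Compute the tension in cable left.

T_left ≈ 1580 N

Weight W = 138 × 9.81 = 1354 N acts straight down.
Horizontal: T_left cos 40.5° = T_right cos 15.2°  →  T_right = 0.788 T_left.
Vertical: T_left sin 40.5° + T_right sin 15.2° = 1354.
Substituting the horizontal relation into the vertical equation gives 0.856 T_left = 1354, so T_left = 1581 N.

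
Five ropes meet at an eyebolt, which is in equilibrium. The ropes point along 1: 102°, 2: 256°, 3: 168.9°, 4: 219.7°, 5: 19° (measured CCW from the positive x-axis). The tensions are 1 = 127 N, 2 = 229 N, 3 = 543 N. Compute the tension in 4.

Resolve: ΣF_x = 127 cos 102° + 229 cos 256° + 543 cos 168.9° + T_4 cos 219.7° + T_5 cos 19° = 0.
        ΣF_y = 127 sin 102° + 229 sin 256° + 543 sin 168.9° + T_4 sin 219.7° + T_5 sin 19° = 0.
The known terms sum to (-614.6, 6.566) N, so -0.7694 T_4 + 0.9455 T_5 = 614.6 and -0.6388 T_4 + 0.3256 T_5 = -6.566.
Solving simultaneously: T_4 = 583.7 N, T_5 = 1125 N.

T_4 ≈ 584 N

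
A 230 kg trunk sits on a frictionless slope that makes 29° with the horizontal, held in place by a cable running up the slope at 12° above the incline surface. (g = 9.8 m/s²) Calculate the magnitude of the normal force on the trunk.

N ≈ 1740 N

Take axes along and perpendicular to the incline. Weight components: W sin 29° = 1093 N down-slope, W cos 29° = 1971 N into the surface.
Along incline: T cos 12° = W sin 29° → T = 1117 N.
Perpendicular: N = W cos 29° − T sin 12° = 1739 N.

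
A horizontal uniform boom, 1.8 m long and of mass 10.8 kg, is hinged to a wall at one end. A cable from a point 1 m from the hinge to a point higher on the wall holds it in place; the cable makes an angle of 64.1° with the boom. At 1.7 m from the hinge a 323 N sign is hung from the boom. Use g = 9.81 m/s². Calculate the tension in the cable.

T ≈ 716 N

Take torques about the hinge: T sin 64.1° · 1 = 10.8×9.81×0.9 + 323×1.7 = 644.45 N·m.
So T = 644.45 / (0.8996 × 1) = 716.41 N.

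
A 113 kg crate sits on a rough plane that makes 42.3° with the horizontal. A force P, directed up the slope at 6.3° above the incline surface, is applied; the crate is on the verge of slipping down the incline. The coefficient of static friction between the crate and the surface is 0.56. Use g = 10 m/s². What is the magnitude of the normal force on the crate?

N ≈ 801 N

On the verge of sliding down the incline, friction equals μN and acts up the slope.
Perpendicular: N + P sin 6.3° = W cos 42.3° = 835.8 N.
Along incline: P cos 6.3° + μN = W sin 42.3° with W sin 42.3° = 760.5 N.
Solving the pair for P and N: P = 313.6 N, N = 801.4 N (and f = μN = 448.8 N).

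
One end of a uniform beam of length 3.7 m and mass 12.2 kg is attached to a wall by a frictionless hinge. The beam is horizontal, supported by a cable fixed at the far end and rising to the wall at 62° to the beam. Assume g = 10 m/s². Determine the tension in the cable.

T ≈ 69.1 N

Take torques about the hinge: T sin 62° · 3.7 = 12.2×10×1.85 = 225.7 N·m.
So T = 225.7 / (0.8829 × 3.7) = 69.087 N.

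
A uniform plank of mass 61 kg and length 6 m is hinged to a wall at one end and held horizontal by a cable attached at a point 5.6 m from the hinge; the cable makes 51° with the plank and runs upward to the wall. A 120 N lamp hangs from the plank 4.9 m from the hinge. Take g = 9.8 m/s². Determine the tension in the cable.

Take torques about the hinge: T sin 51° · 5.6 = 61×9.8×3 + 120×4.9 = 2381.4 N·m.
So T = 2381.4 / (0.7771 × 5.6) = 547.19 N.

T ≈ 547 N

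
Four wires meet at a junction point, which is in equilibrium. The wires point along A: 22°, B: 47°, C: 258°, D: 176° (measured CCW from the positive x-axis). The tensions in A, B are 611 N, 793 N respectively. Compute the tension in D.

T_D ≈ 924 N

Resolve: ΣF_x = 611 cos 22° + 793 cos 47° + T_C cos 258° + T_D cos 176° = 0.
        ΣF_y = 611 sin 22° + 793 sin 47° + T_C sin 258° + T_D sin 176° = 0.
The known terms sum to (1107, 808.8) N, so -0.2079 T_C − 0.9976 T_D = -1107 and -0.9781 T_C + 0.0698 T_D = -808.8.
Solving simultaneously: T_C = 892.8 N, T_D = 924 N.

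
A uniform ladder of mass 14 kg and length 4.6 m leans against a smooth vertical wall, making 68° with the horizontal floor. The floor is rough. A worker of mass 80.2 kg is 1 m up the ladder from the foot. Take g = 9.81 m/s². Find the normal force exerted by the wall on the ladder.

Torques about the foot: N_wall · 4.6 sin 68° = 14×9.81×2.3 cos 68° + 80.2×9.81×1 cos 68° → N_wall = 96.847 N.

N_wall ≈ 96.8 N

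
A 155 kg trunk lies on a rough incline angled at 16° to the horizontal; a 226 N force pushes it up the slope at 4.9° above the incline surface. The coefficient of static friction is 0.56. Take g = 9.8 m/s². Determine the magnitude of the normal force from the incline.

N ≈ 1440 N

Axes along / perpendicular to the incline. W sin 16° = 418.7 N down-slope; W cos 16° = 1460 N into the surface.
Perpendicular: N = W cos 16° − P sin 4.9° = 1460 − 19.3 = 1441 N.
Along incline: P cos 4.9° + f = W sin 16° (friction acts up-slope) → f = 418.7 − 225.2 = 193.5 N.
|f| = 193.5 N ≤ μN = 806.9 N, so the trunk is indeed static.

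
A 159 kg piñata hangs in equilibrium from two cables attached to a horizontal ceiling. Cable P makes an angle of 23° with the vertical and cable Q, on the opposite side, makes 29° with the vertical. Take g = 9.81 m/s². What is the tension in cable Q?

T_Q ≈ 773 N

Angles from the horizontal: cable P is 90° − 23° = 67°, cable Q is 90° − 29° = 61°.
Weight W = 159 × 9.81 = 1560 N acts straight down.
Horizontal: T_P cos 67° = T_Q cos 61°  →  T_P = 1.241 T_Q.
Vertical: T_P sin 67° + T_Q sin 61° = 1560.
Substituting the horizontal relation into the vertical equation gives 2.017 T_Q = 1560, so T_Q = 773.4 N.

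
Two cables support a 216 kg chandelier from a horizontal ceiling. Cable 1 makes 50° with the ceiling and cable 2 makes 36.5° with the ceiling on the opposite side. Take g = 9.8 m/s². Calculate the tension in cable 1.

T_1 ≈ 1700 N

Weight W = 216 × 9.8 = 2117 N acts straight down.
Horizontal: T_1 cos 50° = T_2 cos 36.5°  →  T_2 = 0.7996 T_1.
Vertical: T_1 sin 50° + T_2 sin 36.5° = 2117.
Substituting the horizontal relation into the vertical equation gives 1.242 T_1 = 2117, so T_1 = 1705 N.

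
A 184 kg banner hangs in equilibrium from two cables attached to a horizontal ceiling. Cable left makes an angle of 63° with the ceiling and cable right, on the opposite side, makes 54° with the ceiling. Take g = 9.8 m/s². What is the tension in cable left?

T_left ≈ 1190 N

Weight W = 184 × 9.8 = 1803 N acts straight down.
Horizontal: T_left cos 63° = T_right cos 54°  →  T_right = 0.7724 T_left.
Vertical: T_left sin 63° + T_right sin 54° = 1803.
Substituting the horizontal relation into the vertical equation gives 1.516 T_left = 1803, so T_left = 1190 N.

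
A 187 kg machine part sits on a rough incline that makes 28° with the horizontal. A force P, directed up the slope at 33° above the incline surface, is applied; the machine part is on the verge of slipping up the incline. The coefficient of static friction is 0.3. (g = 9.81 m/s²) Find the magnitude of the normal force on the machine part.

N ≈ 888 N

On the verge of sliding up the incline, friction equals μN and acts down the slope.
Perpendicular: N + P sin 33° = W cos 28° = 1620 N.
Along incline: P cos 33° = W sin 28° + μN  with W sin 28° = 861.2 N.
Solving the pair for P and N: P = 1344 N, N = 887.5 N (and f = μN = 266.3 N).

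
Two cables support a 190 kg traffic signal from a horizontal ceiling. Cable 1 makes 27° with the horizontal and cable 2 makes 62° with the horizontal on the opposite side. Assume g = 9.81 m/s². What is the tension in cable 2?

Weight W = 190 × 9.81 = 1864 N acts straight down.
Horizontal: T_1 cos 27° = T_2 cos 62°  →  T_1 = 0.5269 T_2.
Vertical: T_1 sin 27° + T_2 sin 62° = 1864.
Substituting the horizontal relation into the vertical equation gives 1.122 T_2 = 1864, so T_2 = 1661 N.

T_2 ≈ 1660 N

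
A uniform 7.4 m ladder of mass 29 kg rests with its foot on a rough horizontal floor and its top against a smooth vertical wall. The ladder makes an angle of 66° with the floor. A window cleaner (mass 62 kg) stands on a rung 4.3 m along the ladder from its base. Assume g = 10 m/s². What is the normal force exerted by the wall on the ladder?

Torques about the foot: N_wall · 7.4 sin 66° = 29×10×3.7 cos 66° + 62×10×4.3 cos 66° → N_wall = 224.96 N.

N_wall ≈ 225 N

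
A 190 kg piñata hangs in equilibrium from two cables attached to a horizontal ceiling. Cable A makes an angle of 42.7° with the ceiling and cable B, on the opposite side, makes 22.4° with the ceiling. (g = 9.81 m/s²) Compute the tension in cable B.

Weight W = 190 × 9.81 = 1864 N acts straight down.
Horizontal: T_A cos 42.7° = T_B cos 22.4°  →  T_A = 1.258 T_B.
Vertical: T_A sin 42.7° + T_B sin 22.4° = 1864.
Substituting the horizontal relation into the vertical equation gives 1.234 T_B = 1864, so T_B = 1510 N.

T_B ≈ 1510 N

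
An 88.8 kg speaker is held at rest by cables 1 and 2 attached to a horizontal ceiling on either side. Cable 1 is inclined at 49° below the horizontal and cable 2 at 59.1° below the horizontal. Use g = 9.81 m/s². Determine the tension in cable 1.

T_1 ≈ 471 N

Weight W = 88.8 × 9.81 = 871.1 N acts straight down.
Horizontal: T_1 cos 49° = T_2 cos 59.1°  →  T_2 = 1.278 T_1.
Vertical: T_1 sin 49° + T_2 sin 59.1° = 871.1.
Substituting the horizontal relation into the vertical equation gives 1.851 T_1 = 871.1, so T_1 = 470.6 N.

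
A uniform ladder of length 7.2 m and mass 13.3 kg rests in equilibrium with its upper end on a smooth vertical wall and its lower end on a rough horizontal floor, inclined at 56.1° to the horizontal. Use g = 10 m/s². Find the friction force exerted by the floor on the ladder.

f ≈ 44.7 N

Torques about the foot: N_wall · 7.2 sin 56.1° = 13.3×10×3.6 cos 56.1° → N_wall = 44.686 N.
ΣF_x = 0: f_floor = N_wall = 44.686 N.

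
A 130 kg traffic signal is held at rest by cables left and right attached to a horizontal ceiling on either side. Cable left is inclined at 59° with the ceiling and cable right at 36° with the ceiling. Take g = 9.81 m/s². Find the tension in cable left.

T_left ≈ 1040 N

Weight W = 130 × 9.81 = 1275 N acts straight down.
Horizontal: T_left cos 59° = T_right cos 36°  →  T_right = 0.6366 T_left.
Vertical: T_left sin 59° + T_right sin 36° = 1275.
Substituting the horizontal relation into the vertical equation gives 1.231 T_left = 1275, so T_left = 1036 N.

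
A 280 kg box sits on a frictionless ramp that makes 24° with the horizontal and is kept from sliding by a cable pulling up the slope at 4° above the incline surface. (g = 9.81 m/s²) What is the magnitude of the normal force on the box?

Take axes along and perpendicular to the incline. Weight components: W sin 24° = 1117 N down-slope, W cos 24° = 2509 N into the surface.
Along incline: T cos 4° = W sin 24° → T = 1120 N.
Perpendicular: N = W cos 24° − T sin 4° = 2431 N.

N ≈ 2430 N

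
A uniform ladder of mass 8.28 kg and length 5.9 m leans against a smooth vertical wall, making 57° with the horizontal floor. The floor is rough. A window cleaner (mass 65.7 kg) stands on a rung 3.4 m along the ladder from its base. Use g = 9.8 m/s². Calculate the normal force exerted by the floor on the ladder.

ΣF_y = 0: N_floor = 8.28×9.8 + 65.7×9.8 = 725 N.

N_floor ≈ 725 N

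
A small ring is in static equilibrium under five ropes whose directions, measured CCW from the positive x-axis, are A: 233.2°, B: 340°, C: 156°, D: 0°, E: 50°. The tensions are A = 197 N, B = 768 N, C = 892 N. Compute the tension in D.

T_D ≈ 163 N

Resolve: ΣF_x = 197 cos 233.2° + 768 cos 340° + 892 cos 156° + T_D cos 0° + T_E cos 50° = 0.
        ΣF_y = 197 sin 233.2° + 768 sin 340° + 892 sin 156° + T_D sin 0° + T_E sin 50° = 0.
The known terms sum to (-211.2, -57.61) N, so 1.0000 T_D + 0.6428 T_E = 211.2 and 0.0000 T_D + 0.7660 T_E = 57.61.
Solving simultaneously: T_D = 162.9 N, T_E = 75.20 N.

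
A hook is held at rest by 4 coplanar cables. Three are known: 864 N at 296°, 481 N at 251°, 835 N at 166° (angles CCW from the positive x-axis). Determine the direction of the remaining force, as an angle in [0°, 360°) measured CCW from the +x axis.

θ ≈ 60.3°

Sum the known components: ΣF_x = -588 N, ΣF_y = -1029 N.
For equilibrium the remaining force must supply (−ΣF_x, −ΣF_y) = (588, 1029) N.
Magnitude = √((588)² + (1029)²) = 1185 N; direction = atan2(1029, 588) = 60.3°.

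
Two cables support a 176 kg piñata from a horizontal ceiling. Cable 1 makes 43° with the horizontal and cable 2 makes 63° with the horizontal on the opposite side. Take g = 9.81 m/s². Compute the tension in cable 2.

T_2 ≈ 1310 N

Weight W = 176 × 9.81 = 1727 N acts straight down.
Horizontal: T_1 cos 43° = T_2 cos 63°  →  T_1 = 0.6208 T_2.
Vertical: T_1 sin 43° + T_2 sin 63° = 1727.
Substituting the horizontal relation into the vertical equation gives 1.314 T_2 = 1727, so T_2 = 1314 N.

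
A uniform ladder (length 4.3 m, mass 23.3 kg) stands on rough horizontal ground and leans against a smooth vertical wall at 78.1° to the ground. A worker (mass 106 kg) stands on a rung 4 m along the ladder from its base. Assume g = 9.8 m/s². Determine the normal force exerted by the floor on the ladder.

ΣF_y = 0: N_floor = 23.3×9.8 + 106×9.8 = 1267.1 N.

N_floor ≈ 1270 N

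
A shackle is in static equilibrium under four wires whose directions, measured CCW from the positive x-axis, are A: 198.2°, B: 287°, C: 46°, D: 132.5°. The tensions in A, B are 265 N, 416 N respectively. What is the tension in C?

Resolve: ΣF_x = 265 cos 198.2° + 416 cos 287° + T_C cos 46° + T_D cos 132.5° = 0.
        ΣF_y = 265 sin 198.2° + 416 sin 287° + T_C sin 46° + T_D sin 132.5° = 0.
The known terms sum to (-130.1, -480.6) N, so 0.6947 T_C − 0.6756 T_D = 130.1 and 0.7193 T_C + 0.7373 T_D = 480.6.
Solving simultaneously: T_C = 421.4 N, T_D = 240.7 N.

T_C ≈ 421 N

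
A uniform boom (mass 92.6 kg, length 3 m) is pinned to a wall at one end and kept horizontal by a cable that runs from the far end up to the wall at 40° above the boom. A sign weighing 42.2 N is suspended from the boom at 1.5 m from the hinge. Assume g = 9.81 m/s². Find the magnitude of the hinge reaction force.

|H| ≈ 739 N

Take torques about the hinge: T sin 40° · 3 = 92.6×9.81×1.5 + 42.2×1.5 = 1425.9 N·m.
So T = 1425.9 / (0.6428 × 3) = 739.44 N.
ΣF_x = 0: H_x = T cos 40° = 566.44 N.
ΣF_y = 0: H_y = (92.6×9.81 + 42.2) − T sin 40° = 950.61 − 475.3 = 475.3 N.
|H| = √(H_x² + H_y²) = √((566.44)² + (475.3)²) = 739.44 N.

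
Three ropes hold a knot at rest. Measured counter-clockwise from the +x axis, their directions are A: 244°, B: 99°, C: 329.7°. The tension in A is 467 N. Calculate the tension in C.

T_C ≈ 346 N

Resolve: ΣF_x = 467 cos 244° + T_B cos 99° + T_C cos 329.7° = 0.
        ΣF_y = 467 sin 244° + T_B sin 99° + T_C sin 329.7° = 0.
The known terms sum to (-204.7, -419.7) N, so -0.1564 T_B + 0.8634 T_C = 204.7 and 0.9877 T_B − 0.5045 T_C = 419.7.
Solving simultaneously: T_B = 601.8 N, T_C = 346.1 N.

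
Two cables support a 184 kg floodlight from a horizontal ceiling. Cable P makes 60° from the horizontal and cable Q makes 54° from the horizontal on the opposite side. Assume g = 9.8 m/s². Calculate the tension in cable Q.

T_Q ≈ 987 N

Weight W = 184 × 9.8 = 1803 N acts straight down.
Horizontal: T_P cos 60° = T_Q cos 54°  →  T_P = 1.176 T_Q.
Vertical: T_P sin 60° + T_Q sin 54° = 1803.
Substituting the horizontal relation into the vertical equation gives 1.827 T_Q = 1803, so T_Q = 986.9 N.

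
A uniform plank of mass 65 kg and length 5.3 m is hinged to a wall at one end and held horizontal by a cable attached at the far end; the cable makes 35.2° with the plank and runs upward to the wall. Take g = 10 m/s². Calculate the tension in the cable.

Take torques about the hinge: T sin 35.2° · 5.3 = 65×10×2.65 = 1722.5 N·m.
So T = 1722.5 / (0.5764 × 5.3) = 563.81 N.

T ≈ 564 N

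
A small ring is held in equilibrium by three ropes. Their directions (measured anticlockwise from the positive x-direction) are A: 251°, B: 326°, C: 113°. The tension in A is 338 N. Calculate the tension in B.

T_B ≈ 415 N

Resolve: ΣF_x = 338 cos 251° + T_B cos 326° + T_C cos 113° = 0.
        ΣF_y = 338 sin 251° + T_B sin 326° + T_C sin 113° = 0.
The known terms sum to (-110, -319.6) N, so 0.8290 T_B − 0.3907 T_C = 110 and -0.5592 T_B + 0.9205 T_C = 319.6.
Solving simultaneously: T_B = 415.3 N, T_C = 599.4 N.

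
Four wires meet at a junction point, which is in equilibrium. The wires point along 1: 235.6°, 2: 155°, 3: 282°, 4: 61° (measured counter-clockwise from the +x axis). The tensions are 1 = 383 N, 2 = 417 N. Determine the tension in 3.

Resolve: ΣF_x = 383 cos 235.6° + 417 cos 155° + T_3 cos 282° + T_4 cos 61° = 0.
        ΣF_y = 383 sin 235.6° + 417 sin 155° + T_3 sin 282° + T_4 sin 61° = 0.
The known terms sum to (-594.3, -139.8) N, so 0.2079 T_3 + 0.4848 T_4 = 594.3 and -0.9781 T_3 + 0.8746 T_4 = 139.8.
Solving simultaneously: T_3 = 689 N, T_4 = 930.4 N.

T_3 ≈ 689 N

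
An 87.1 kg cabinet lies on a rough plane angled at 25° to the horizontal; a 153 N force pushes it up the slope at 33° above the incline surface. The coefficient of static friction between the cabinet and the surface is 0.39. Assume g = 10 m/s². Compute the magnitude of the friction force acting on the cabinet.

f ≈ 240 N

Axes along / perpendicular to the incline. W sin 25° = 368.1 N down-slope; W cos 25° = 789.4 N into the surface.
Perpendicular: N = W cos 25° − P sin 33° = 789.4 − 83.33 = 706.1 N.
Along incline: P cos 33° + f = W sin 25° (friction acts up-slope) → f = 368.1 − 128.3 = 239.8 N.
|f| = 239.8 N ≤ μN = 275.4 N, so the cabinet is indeed static.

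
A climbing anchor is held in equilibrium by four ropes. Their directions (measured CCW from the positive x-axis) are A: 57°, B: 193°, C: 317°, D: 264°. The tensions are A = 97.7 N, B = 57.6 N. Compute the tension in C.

T_C ≈ 12.7 N

Resolve: ΣF_x = 97.7 cos 57° + 57.6 cos 193° + T_C cos 317° + T_D cos 264° = 0.
        ΣF_y = 97.7 sin 57° + 57.6 sin 193° + T_C sin 317° + T_D sin 264° = 0.
The known terms sum to (-2.912, 68.98) N, so 0.7314 T_C − 0.1045 T_D = 2.912 and -0.6820 T_C − 0.9945 T_D = -68.98.
Solving simultaneously: T_C = 12.66 N, T_D = 60.68 N.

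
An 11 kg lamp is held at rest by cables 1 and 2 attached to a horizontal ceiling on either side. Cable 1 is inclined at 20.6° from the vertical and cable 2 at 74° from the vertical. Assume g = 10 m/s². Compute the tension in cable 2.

T_2 ≈ 38.8 N

Angles from the horizontal: cable 1 is 90° − 20.6° = 69.4°, cable 2 is 90° − 74° = 16°.
Weight W = 11 × 10 = 110 N acts straight down.
Horizontal: T_1 cos 69.4° = T_2 cos 16°  →  T_1 = 2.732 T_2.
Vertical: T_1 sin 69.4° + T_2 sin 16° = 110.
Substituting the horizontal relation into the vertical equation gives 2.833 T_2 = 110, so T_2 = 38.83 N.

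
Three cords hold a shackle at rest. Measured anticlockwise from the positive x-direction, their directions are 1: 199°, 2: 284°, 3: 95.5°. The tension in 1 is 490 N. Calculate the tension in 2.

T_2 ≈ 3220 N

Resolve: ΣF_x = 490 cos 199° + T_2 cos 284° + T_3 cos 95.5° = 0.
        ΣF_y = 490 sin 199° + T_2 sin 284° + T_3 sin 95.5° = 0.
The known terms sum to (-463.3, -159.5) N, so 0.2419 T_2 − 0.0958 T_3 = 463.3 and -0.9703 T_2 + 0.9954 T_3 = 159.5.
Solving simultaneously: T_2 = 3223 N, T_3 = 3302 N.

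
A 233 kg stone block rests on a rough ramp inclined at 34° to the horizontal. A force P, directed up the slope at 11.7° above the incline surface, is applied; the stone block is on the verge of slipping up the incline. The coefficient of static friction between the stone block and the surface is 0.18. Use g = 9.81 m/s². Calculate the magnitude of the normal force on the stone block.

N ≈ 1570 N

On the verge of sliding up the incline, friction equals μN and acts down the slope.
Perpendicular: N + P sin 11.7° = W cos 34° = 1895 N.
Along incline: P cos 11.7° = W sin 34° + μN  with W sin 34° = 1278 N.
Solving the pair for P and N: P = 1594 N, N = 1572 N (and f = μN = 282.9 N).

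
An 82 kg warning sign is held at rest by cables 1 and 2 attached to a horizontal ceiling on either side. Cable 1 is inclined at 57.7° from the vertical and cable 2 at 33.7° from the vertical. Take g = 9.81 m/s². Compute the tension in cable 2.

Angles from the horizontal: cable 1 is 90° − 57.7° = 32.3°, cable 2 is 90° − 33.7° = 56.3°.
Weight W = 82 × 9.81 = 804.4 N acts straight down.
Horizontal: T_1 cos 32.3° = T_2 cos 56.3°  →  T_1 = 0.6564 T_2.
Vertical: T_1 sin 32.3° + T_2 sin 56.3° = 804.4.
Substituting the horizontal relation into the vertical equation gives 1.183 T_2 = 804.4, so T_2 = 680.1 N.

T_2 ≈ 680 N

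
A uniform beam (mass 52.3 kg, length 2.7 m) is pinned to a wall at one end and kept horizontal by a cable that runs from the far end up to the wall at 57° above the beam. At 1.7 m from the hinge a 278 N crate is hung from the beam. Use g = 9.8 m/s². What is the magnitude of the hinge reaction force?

|H| ≈ 456 N

Take torques about the hinge: T sin 57° · 2.7 = 52.3×9.8×1.35 + 278×1.7 = 1164.5 N·m.
So T = 1164.5 / (0.8387 × 2.7) = 514.27 N.
ΣF_x = 0: H_x = T cos 57° = 280.09 N.
ΣF_y = 0: H_y = (52.3×9.8 + 278) − T sin 57° = 790.54 − 431.31 = 359.23 N.
|H| = √(H_x² + H_y²) = √((280.09)² + (359.23)²) = 455.52 N.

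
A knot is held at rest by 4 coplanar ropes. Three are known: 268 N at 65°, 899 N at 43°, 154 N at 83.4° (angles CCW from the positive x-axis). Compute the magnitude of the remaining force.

Sum the known components: ΣF_x = 788.4 N, ΣF_y = 1009 N.
For equilibrium the remaining force must supply (−ΣF_x, −ΣF_y) = (-788.4, -1009) N.
Magnitude = √((-788.4)² + (-1009)²) = 1281 N; direction = atan2(-1009, -788.4) = 232.0°.

F ≈ 1280 N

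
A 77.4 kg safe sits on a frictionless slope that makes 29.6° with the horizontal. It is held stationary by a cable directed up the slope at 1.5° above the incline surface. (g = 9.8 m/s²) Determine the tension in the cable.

T ≈ 375 N

Take axes along and perpendicular to the incline. Weight components: W sin 29.6° = 374.7 N down-slope, W cos 29.6° = 659.5 N into the surface.
Along incline: T cos 1.5° = W sin 29.6° → T = 374.8 N.
Perpendicular: N = W cos 29.6° − T sin 1.5° = 649.7 N.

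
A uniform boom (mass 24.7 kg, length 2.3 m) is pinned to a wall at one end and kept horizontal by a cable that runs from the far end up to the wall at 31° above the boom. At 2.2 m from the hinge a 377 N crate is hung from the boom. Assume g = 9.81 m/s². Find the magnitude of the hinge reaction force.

|H| ≈ 813 N

Take torques about the hinge: T sin 31° · 2.3 = 24.7×9.81×1.15 + 377×2.2 = 1108.1 N·m.
So T = 1108.1 / (0.5150 × 2.3) = 935.39 N.
ΣF_x = 0: H_x = T cos 31° = 801.79 N.
ΣF_y = 0: H_y = (24.7×9.81 + 377) − T sin 31° = 619.31 − 481.76 = 137.54 N.
|H| = √(H_x² + H_y²) = √((801.79)² + (137.54)²) = 813.5 N.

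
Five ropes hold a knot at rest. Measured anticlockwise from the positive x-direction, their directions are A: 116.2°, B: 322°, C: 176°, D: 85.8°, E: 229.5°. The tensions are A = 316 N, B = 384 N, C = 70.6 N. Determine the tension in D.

T_D ≈ 61.9 N

Resolve: ΣF_x = 316 cos 116.2° + 384 cos 322° + 70.6 cos 176° + T_D cos 85.8° + T_E cos 229.5° = 0.
        ΣF_y = 316 sin 116.2° + 384 sin 322° + 70.6 sin 176° + T_D sin 85.8° + T_E sin 229.5° = 0.
The known terms sum to (92.65, 52.04) N, so 0.0732 T_D − 0.6494 T_E = -92.65 and 0.9973 T_D − 0.7604 T_E = -52.04.
Solving simultaneously: T_D = 61.91 N, T_E = 149.6 N.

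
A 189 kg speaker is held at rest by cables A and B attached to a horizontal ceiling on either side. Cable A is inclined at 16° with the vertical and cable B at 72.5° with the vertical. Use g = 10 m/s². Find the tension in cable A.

T_A ≈ 1800 N

Angles from the horizontal: cable A is 90° − 16° = 74°, cable B is 90° − 72.5° = 17.5°.
Weight W = 189 × 10 = 1890 N acts straight down.
Horizontal: T_A cos 74° = T_B cos 17.5°  →  T_B = 0.289 T_A.
Vertical: T_A sin 74° + T_B sin 17.5° = 1890.
Substituting the horizontal relation into the vertical equation gives 1.048 T_A = 1890, so T_A = 1803 N.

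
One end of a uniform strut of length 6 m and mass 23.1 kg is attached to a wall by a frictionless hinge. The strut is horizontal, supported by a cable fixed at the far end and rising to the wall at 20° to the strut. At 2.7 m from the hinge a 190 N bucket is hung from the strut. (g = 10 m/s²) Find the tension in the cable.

Take torques about the hinge: T sin 20° · 6 = 23.1×10×3 + 190×2.7 = 1206 N·m.
So T = 1206 / (0.3420 × 6) = 587.68 N.

T ≈ 588 N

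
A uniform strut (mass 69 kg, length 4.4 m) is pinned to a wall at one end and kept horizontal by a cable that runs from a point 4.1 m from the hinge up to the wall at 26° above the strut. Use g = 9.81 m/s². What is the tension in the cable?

Take torques about the hinge: T sin 26° · 4.1 = 69×9.81×2.2 = 1489.2 N·m.
So T = 1489.2 / (0.4384 × 4.1) = 828.54 N.

T ≈ 829 N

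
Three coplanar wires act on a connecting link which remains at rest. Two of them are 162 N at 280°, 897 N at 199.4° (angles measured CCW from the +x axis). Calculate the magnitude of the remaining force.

F ≈ 937 N

Sum the known components: ΣF_x = -817.9 N, ΣF_y = -457.5 N.
For equilibrium the remaining force must supply (−ΣF_x, −ΣF_y) = (817.9, 457.5) N.
Magnitude = √((817.9)² + (457.5)²) = 937.2 N; direction = atan2(457.5, 817.9) = 29.2°.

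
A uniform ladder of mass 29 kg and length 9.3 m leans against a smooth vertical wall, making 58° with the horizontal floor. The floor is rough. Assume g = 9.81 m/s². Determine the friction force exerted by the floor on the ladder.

Torques about the foot: N_wall · 9.3 sin 58° = 29×9.81×4.65 cos 58° → N_wall = 88.885 N.
ΣF_x = 0: f_floor = N_wall = 88.885 N.

f ≈ 88.9 N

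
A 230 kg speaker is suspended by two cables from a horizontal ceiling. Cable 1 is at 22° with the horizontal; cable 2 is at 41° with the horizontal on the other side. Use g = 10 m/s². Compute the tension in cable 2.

T_2 ≈ 2390 N

Weight W = 230 × 10 = 2300 N acts straight down.
Horizontal: T_1 cos 22° = T_2 cos 41°  →  T_1 = 0.814 T_2.
Vertical: T_1 sin 22° + T_2 sin 41° = 2300.
Substituting the horizontal relation into the vertical equation gives 0.961 T_2 = 2300, so T_2 = 2393 N.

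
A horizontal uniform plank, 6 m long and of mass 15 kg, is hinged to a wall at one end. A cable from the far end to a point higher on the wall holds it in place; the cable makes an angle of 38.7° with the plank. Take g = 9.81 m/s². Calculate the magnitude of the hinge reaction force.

|H| ≈ 118 N

Take torques about the hinge: T sin 38.7° · 6 = 15×9.81×3 = 441.45 N·m.
So T = 441.45 / (0.6252 × 6) = 117.67 N.
ΣF_x = 0: H_x = T cos 38.7° = 91.837 N.
ΣF_y = 0: H_y = (15×9.81) − T sin 38.7° = 147.15 − 73.575 = 73.575 N.
|H| = √(H_x² + H_y²) = √((91.837)² + (73.575)²) = 117.67 N.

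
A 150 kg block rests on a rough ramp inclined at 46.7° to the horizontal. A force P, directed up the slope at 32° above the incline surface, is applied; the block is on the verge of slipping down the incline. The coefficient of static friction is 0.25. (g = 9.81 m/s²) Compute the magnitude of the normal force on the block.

N ≈ 403 N

On the verge of sliding down the incline, friction equals μN and acts up the slope.
Perpendicular: N + P sin 32° = W cos 46.7° = 1009 N.
Along incline: P cos 32° + μN = W sin 46.7° with W sin 46.7° = 1071 N.
Solving the pair for P and N: P = 1144 N, N = 402.9 N (and f = μN = 100.7 N).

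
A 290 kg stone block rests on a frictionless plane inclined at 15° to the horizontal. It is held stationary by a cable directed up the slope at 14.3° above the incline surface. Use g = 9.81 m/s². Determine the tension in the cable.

Take axes along and perpendicular to the incline. Weight components: W sin 15° = 736.3 N down-slope, W cos 15° = 2748 N into the surface.
Along incline: T cos 14.3° = W sin 15° → T = 759.9 N.
Perpendicular: N = W cos 15° − T sin 14.3° = 2560 N.

T ≈ 760 N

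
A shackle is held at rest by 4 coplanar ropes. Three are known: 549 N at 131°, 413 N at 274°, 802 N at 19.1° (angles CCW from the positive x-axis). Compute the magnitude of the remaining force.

Sum the known components: ΣF_x = 426.5 N, ΣF_y = 264.8 N.
For equilibrium the remaining force must supply (−ΣF_x, −ΣF_y) = (-426.5, -264.8) N.
Magnitude = √((-426.5)² + (-264.8)²) = 502 N; direction = atan2(-264.8, -426.5) = 211.8°.

F ≈ 502 N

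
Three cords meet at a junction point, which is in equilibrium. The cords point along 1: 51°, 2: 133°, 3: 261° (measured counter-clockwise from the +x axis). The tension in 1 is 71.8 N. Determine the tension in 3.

Resolve: ΣF_x = 71.8 cos 51° + T_2 cos 133° + T_3 cos 261° = 0.
        ΣF_y = 71.8 sin 51° + T_2 sin 133° + T_3 sin 261° = 0.
The known terms sum to (45.19, 55.8) N, so -0.6820 T_2 − 0.1564 T_3 = -45.19 and 0.7314 T_2 − 0.9877 T_3 = -55.8.
Solving simultaneously: T_2 = 45.56 N, T_3 = 90.23 N.

T_3 ≈ 90.2 N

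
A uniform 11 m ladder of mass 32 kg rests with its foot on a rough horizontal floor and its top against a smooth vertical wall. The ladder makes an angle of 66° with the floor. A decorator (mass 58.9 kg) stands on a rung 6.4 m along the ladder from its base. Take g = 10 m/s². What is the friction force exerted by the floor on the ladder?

f ≈ 224 N

Torques about the foot: N_wall · 11 sin 66° = 32×10×5.5 cos 66° + 58.9×10×6.4 cos 66° → N_wall = 223.81 N.
ΣF_x = 0: f_floor = N_wall = 223.81 N.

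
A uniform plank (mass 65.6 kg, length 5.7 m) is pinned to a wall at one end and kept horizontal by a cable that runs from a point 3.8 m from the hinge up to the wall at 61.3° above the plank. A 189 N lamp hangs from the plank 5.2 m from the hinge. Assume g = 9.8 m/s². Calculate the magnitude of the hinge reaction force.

|H| ≈ 416 N

Take torques about the hinge: T sin 61.3° · 3.8 = 65.6×9.8×2.85 + 189×5.2 = 2815 N·m.
So T = 2815 / (0.8771 × 3.8) = 844.55 N.
ΣF_x = 0: H_x = T cos 61.3° = 405.57 N.
ΣF_y = 0: H_y = (65.6×9.8 + 189) − T sin 61.3° = 831.88 − 740.79 = 91.088 N.
|H| = √(H_x² + H_y²) = √((405.57)² + (91.088)²) = 415.67 N.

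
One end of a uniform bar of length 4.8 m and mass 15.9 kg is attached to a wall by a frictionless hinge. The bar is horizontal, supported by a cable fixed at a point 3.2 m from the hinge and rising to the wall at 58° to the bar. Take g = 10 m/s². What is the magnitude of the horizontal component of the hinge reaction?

H_x ≈ 74.5 N

Take torques about the hinge: T sin 58° · 3.2 = 15.9×10×2.4 = 381.6 N·m.
So T = 381.6 / (0.8480 × 3.2) = 140.62 N.
ΣF_x = 0: H_x = T cos 58° = 74.516 N.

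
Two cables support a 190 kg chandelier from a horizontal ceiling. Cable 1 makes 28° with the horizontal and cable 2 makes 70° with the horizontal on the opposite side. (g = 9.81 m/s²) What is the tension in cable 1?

T_1 ≈ 644 N

Weight W = 190 × 9.81 = 1864 N acts straight down.
Horizontal: T_1 cos 28° = T_2 cos 70°  →  T_2 = 2.582 T_1.
Vertical: T_1 sin 28° + T_2 sin 70° = 1864.
Substituting the horizontal relation into the vertical equation gives 2.895 T_1 = 1864, so T_1 = 643.8 N.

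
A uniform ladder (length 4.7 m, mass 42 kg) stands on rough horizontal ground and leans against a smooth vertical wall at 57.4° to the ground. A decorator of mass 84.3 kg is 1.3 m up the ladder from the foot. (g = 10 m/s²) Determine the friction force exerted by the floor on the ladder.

f ≈ 283 N

Torques about the foot: N_wall · 4.7 sin 57.4° = 42×10×2.35 cos 57.4° + 84.3×10×1.3 cos 57.4° → N_wall = 283.42 N.
ΣF_x = 0: f_floor = N_wall = 283.42 N.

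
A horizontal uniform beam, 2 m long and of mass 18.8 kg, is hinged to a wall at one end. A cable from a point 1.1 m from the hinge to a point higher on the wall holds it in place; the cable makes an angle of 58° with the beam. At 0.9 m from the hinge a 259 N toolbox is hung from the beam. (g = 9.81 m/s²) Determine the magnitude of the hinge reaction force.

Take torques about the hinge: T sin 58° · 1.1 = 18.8×9.81×1 + 259×0.9 = 417.53 N·m.
So T = 417.53 / (0.8480 × 1.1) = 447.58 N.
ΣF_x = 0: H_x = T cos 58° = 237.18 N.
ΣF_y = 0: H_y = (18.8×9.81 + 259) − T sin 58° = 443.43 − 379.57 = 63.857 N.
|H| = √(H_x² + H_y²) = √((237.18)² + (63.857)²) = 245.63 N.

|H| ≈ 246 N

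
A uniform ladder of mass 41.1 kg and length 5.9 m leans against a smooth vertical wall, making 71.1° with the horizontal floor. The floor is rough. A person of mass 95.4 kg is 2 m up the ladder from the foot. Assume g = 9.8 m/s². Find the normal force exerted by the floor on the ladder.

N_floor ≈ 1340 N

ΣF_y = 0: N_floor = 41.1×9.8 + 95.4×9.8 = 1337.7 N.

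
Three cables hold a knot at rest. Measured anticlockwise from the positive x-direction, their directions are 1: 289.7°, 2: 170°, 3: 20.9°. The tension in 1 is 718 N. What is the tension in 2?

T_2 ≈ 1400 N

Resolve: ΣF_x = 718 cos 289.7° + T_2 cos 170° + T_3 cos 20.9° = 0.
        ΣF_y = 718 sin 289.7° + T_2 sin 170° + T_3 sin 20.9° = 0.
The known terms sum to (242, -676) N, so -0.9848 T_2 + 0.9342 T_3 = -242 and 0.1736 T_2 + 0.3567 T_3 = 676.
Solving simultaneously: T_2 = 1398 N, T_3 = 1214 N.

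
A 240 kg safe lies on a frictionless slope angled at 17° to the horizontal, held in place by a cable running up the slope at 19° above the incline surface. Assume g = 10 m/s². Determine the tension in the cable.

Take axes along and perpendicular to the incline. Weight components: W sin 17° = 701.7 N down-slope, W cos 17° = 2295 N into the surface.
Along incline: T cos 19° = W sin 17° → T = 742.1 N.
Perpendicular: N = W cos 17° − T sin 19° = 2054 N.

T ≈ 742 N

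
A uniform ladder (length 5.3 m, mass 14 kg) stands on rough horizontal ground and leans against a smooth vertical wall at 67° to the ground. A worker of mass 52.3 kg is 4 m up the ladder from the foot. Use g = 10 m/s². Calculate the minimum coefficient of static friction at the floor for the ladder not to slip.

μ_min ≈ 0.298

ΣF_y = 0: N_floor = 14×10 + 52.3×10 = 663 N.
Torques about the foot: N_wall · 5.3 sin 67° = 14×10×2.65 cos 67° + 52.3×10×4 cos 67° → N_wall = 197.26 N.
ΣF_x = 0: f_floor = N_wall = 197.26 N.
μ_min = f_floor / N_floor = 197.26 / 663 = 0.2975.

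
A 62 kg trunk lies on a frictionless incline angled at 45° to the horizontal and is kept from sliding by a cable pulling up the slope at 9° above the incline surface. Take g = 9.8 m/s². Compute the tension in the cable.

Take axes along and perpendicular to the incline. Weight components: W sin 45° = 429.6 N down-slope, W cos 45° = 429.6 N into the surface.
Along incline: T cos 9° = W sin 45° → T = 435 N.
Perpendicular: N = W cos 45° − T sin 9° = 361.6 N.

T ≈ 435 N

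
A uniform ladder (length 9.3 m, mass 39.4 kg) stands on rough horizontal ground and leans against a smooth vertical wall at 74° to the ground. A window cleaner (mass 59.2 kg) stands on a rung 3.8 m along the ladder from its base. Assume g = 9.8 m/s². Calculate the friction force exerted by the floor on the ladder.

Torques about the foot: N_wall · 9.3 sin 74° = 39.4×9.8×4.65 cos 74° + 59.2×9.8×3.8 cos 74° → N_wall = 123.33 N.
ΣF_x = 0: f_floor = N_wall = 123.33 N.

f ≈ 123 N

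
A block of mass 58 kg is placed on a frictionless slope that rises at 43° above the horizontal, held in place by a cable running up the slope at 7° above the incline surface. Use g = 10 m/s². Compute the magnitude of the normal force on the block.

N ≈ 376 N

Take axes along and perpendicular to the incline. Weight components: W sin 43° = 395.6 N down-slope, W cos 43° = 424.2 N into the surface.
Along incline: T cos 7° = W sin 43° → T = 398.5 N.
Perpendicular: N = W cos 43° − T sin 7° = 375.6 N.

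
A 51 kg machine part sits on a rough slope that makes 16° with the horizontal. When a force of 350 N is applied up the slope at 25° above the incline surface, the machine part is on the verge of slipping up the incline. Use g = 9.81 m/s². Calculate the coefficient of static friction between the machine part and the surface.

μ ≈ 0.538

On the verge of sliding up the incline, friction is at its maximum μN and acts down the slope.
Perpendicular to incline: N = W cos 16° − P sin 25° = 480.9 − 147.9 = 333 N.
Along incline: P cos 25° − μN = W sin 16° → μ = −(W sin 16° − P cos 25°) / N = 0.5384.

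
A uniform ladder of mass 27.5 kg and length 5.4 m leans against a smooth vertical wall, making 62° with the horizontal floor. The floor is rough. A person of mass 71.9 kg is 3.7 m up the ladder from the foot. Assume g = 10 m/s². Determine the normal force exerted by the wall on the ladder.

N_wall ≈ 335 N

Torques about the foot: N_wall · 5.4 sin 62° = 27.5×10×2.7 cos 62° + 71.9×10×3.7 cos 62° → N_wall = 335.06 N.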